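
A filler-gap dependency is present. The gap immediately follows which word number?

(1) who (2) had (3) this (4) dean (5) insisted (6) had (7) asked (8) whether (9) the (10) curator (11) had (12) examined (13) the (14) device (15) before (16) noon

5

The displaced element is "who" (word 1).
It is linked across 1 clause boundary (Ø).
It functions as the subject of "asked", so the gap sits immediately after word 5 ("insisted").
Base order: This dean had insisted that who had asked whether the curator had examined the device before noon.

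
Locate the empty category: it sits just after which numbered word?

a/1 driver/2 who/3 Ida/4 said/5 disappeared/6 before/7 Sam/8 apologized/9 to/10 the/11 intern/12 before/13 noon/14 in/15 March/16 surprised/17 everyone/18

The displaced element is "a driver" (word 2).
It is linked across 1 clause boundary (Ø).
It functions as the subject of "disappeared", so the gap sits immediately after word 5 ("said").
Base order: Ida said that a driver disappeared before Sam apologized to the intern before noon in March.

5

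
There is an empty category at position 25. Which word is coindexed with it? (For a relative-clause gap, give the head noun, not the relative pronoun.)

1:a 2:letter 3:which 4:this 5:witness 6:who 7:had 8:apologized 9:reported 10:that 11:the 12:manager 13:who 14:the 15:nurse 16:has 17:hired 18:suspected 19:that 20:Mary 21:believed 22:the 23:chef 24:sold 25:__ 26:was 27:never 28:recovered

2

The gap at 25 is the object of "sold", inside a relative clause.
The relative pronoun is "which" (word 3); it is bound by the head noun immediately before it.
Its filler is the head noun "letter", at word 2.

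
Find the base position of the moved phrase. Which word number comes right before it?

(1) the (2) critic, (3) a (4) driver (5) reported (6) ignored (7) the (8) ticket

The displaced element is "the critic" (word 2).
It is linked across 1 clause boundary (Ø).
It functions as the subject of "ignored", so the gap sits immediately after word 5 ("reported").
Base order: A driver reported that the critic ignored the ticket.

5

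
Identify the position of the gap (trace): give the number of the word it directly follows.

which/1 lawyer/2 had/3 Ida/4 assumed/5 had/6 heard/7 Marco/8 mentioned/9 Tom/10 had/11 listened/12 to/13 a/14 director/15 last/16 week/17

5

The displaced element is "which lawyer" (word 2).
It is linked across 1 clause boundary (Ø).
It functions as the subject of "heard", so the gap sits immediately after word 5 ("assumed").
Base order: Ida had assumed which lawyer had heard Marco mentioned Tom had listened to a director last week.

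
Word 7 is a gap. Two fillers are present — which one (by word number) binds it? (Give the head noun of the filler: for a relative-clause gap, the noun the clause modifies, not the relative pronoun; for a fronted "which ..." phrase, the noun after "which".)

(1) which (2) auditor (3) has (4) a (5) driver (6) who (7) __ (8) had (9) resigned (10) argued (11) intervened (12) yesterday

5

The marked gap is inside the relative clause, the subject of "resigned".
Its filler is the head noun "driver" (via "who"), at word 5.
(The other dependency links word 2 to a gap after word 10.)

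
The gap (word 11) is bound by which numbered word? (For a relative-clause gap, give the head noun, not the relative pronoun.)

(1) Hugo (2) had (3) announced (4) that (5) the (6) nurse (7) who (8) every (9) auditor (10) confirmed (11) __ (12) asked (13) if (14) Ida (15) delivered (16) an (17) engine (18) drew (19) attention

The gap at 11 is the subject of "asked", inside a relative clause.
The relative pronoun is "who" (word 7); it is bound by the head noun immediately before it.
Its filler is the head noun "nurse", at word 6.

6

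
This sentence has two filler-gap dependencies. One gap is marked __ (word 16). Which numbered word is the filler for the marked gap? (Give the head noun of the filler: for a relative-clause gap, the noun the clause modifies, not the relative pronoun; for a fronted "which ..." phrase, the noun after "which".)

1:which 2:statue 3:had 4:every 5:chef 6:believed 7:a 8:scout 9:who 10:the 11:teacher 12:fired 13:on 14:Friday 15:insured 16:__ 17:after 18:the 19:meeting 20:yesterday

The marked gap is the direct object of "insured".
Its filler is the fronted wh-phrase "which statue", at word 2.
(The other dependency links word 8 to a gap after word 12.)

2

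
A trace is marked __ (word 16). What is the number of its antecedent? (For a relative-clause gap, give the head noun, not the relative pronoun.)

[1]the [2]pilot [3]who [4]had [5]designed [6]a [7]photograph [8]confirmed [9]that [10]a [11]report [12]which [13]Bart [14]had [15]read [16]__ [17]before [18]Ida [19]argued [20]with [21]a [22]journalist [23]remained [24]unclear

11

The gap at 16 is the object of "read", inside a relative clause.
The relative pronoun is "which" (word 12); it is bound by the head noun immediately before it.
Its filler is the head noun "report", at word 11.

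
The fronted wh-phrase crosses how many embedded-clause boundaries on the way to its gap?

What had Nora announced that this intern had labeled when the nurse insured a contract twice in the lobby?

"what" is extracted from the object of "labeled".
Boundaries crossed, outermost first: [that] — 1 in total.

1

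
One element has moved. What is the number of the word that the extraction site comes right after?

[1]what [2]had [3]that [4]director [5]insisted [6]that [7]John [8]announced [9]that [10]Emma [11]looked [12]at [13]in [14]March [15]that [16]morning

The displaced element is "what" (word 1).
It is linked across 2 clause boundaries (that → that).
It functions as the object of the preposition "at" of "looked", so the gap sits immediately after word 12 ("at").
Base order: That director had insisted that John announced that Emma looked at what in March that morning.

12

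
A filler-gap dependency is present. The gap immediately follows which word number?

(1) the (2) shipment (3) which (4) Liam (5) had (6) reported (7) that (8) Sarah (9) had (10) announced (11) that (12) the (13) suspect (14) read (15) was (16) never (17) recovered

14

The displaced element is "the shipment" (word 2).
It is linked across 2 clause boundaries (that → that).
It functions as the direct object of "read", so the gap sits immediately after word 14 ("read").
Base order: Liam had reported that Sarah had announced that the suspect read the shipment.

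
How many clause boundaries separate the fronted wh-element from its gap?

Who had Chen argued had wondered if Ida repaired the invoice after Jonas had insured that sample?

"who" is extracted from the subject of "wondered".
Boundaries crossed, outermost first: [Ø] — 1 in total.

1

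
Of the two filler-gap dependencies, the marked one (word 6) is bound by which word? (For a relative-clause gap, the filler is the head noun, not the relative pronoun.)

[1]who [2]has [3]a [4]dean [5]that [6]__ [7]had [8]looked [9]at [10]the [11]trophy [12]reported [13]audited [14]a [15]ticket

4

The marked gap is inside the relative clause, the subject of "looked".
Its filler is the head noun "dean" (via "that"), at word 4.
(The other dependency links word 1 to a gap after word 12.)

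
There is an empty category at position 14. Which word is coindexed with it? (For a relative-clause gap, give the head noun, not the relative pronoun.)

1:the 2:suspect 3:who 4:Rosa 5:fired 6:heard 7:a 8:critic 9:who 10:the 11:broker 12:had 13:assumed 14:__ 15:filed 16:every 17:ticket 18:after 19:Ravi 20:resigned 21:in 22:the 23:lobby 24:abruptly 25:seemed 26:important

The gap at 14 is the subject of "filed", inside a relative clause.
The relative pronoun is "who" (word 9); it is bound by the head noun immediately before it.
Its filler is the head noun "critic", at word 8.

8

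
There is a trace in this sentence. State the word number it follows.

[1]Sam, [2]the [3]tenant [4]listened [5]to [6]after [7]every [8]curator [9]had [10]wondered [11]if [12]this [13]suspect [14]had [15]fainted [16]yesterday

5

The displaced element is "Sam" (word 1).
It functions as the object of the preposition "to" of "listened", so the gap sits immediately after word 5 ("to").
Base order: The tenant listened to Sam after every curator had wondered if this suspect had fainted yesterday.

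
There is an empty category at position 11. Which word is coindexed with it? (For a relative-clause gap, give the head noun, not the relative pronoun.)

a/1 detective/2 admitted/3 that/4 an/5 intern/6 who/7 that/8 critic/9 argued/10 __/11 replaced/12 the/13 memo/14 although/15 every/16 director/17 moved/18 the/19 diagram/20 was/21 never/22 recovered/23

6

The gap at 11 is the subject of "replaced", inside a relative clause.
The relative pronoun is "who" (word 7); it is bound by the head noun immediately before it.
Its filler is the head noun "intern", at word 6.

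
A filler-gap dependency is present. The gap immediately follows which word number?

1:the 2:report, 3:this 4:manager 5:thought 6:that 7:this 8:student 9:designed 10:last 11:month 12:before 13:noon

9

The displaced element is "the report" (word 2).
It is linked across 1 clause boundary (that).
It functions as the direct object of "designed", so the gap sits immediately after word 9 ("designed").
Base order: This manager thought that this student designed the report last month before noon.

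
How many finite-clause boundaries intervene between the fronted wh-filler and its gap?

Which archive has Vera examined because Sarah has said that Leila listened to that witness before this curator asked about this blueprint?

"which archive" originates inside the matrix clause — no clause boundary is crossed.

0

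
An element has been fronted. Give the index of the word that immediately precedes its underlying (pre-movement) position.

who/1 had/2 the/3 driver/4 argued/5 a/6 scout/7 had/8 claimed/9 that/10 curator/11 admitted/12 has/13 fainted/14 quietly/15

12

The displaced element is "who" (word 1).
It is linked across 3 clause boundaries (Ø → Ø → Ø).
It functions as the subject of "fainted", so the gap sits immediately after word 12 ("admitted").
Base order: The driver had argued a scout had claimed that curator admitted who has fainted quietly.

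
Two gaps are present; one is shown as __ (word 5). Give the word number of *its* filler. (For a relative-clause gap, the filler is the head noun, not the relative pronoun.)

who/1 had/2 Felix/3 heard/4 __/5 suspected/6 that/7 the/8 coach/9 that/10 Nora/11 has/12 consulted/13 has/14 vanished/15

1

The marked gap is the subject of "suspected".
Its filler is the fronted wh-phrase "who", at word 1.
(The other dependency links word 9 to a gap after word 13.)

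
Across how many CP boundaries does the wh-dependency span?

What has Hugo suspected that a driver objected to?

"what" is extracted from the PP object of "objected".
Boundaries crossed, outermost first: [that] — 1 in total.

1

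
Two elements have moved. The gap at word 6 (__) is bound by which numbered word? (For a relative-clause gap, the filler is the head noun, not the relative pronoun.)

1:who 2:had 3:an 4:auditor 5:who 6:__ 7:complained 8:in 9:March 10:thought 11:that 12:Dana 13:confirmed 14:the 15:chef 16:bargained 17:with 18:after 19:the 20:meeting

The marked gap is inside the relative clause, the subject of "complained".
Its filler is the head noun "auditor" (via "who"), at word 4.
(The other dependency links word 1 to a gap after word 17.)

4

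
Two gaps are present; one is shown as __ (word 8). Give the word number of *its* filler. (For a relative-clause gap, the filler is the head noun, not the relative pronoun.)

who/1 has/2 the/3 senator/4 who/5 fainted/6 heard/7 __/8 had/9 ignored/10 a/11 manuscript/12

1

The marked gap is the subject of "ignored".
Its filler is the fronted wh-phrase "who", at word 1.
(The other dependency links word 4 to a gap after word 5.)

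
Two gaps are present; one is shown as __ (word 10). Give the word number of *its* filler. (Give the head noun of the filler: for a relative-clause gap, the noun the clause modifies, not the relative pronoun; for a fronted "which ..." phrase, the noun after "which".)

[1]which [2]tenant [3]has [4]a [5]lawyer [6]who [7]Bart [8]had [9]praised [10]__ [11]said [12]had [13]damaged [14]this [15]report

5

The marked gap is inside the relative clause, the direct object of "praised".
Its filler is the head noun "lawyer" (via "who"), at word 5.
(The other dependency links word 2 to a gap after word 11.)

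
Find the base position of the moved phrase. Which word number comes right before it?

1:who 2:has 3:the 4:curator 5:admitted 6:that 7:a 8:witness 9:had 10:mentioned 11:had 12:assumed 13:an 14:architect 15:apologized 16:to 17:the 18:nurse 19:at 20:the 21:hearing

10

The displaced element is "who" (word 1).
It is linked across 2 clause boundaries (that → Ø).
It functions as the subject of "assumed", so the gap sits immediately after word 10 ("mentioned").
Base order: The curator has admitted that a witness had mentioned that who had assumed an architect apologized to the nurse at the hearing.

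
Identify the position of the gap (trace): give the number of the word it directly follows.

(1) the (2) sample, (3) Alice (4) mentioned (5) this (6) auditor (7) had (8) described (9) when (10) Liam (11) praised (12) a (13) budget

The displaced element is "the sample" (word 2).
It is linked across 1 clause boundary (Ø).
It functions as the direct object of "described", so the gap sits immediately after word 8 ("described").
Base order: Alice mentioned this auditor had described the sample when Liam praised a budget.

8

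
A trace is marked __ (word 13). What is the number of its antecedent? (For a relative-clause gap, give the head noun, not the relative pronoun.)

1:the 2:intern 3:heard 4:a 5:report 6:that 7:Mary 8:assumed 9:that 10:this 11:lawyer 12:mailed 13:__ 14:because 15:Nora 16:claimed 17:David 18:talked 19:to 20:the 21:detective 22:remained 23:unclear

The gap at 13 is the object of "mailed", inside a relative clause.
The relative pronoun is "that" (word 6); it is bound by the head noun immediately before it.
Its filler is the head noun "report", at word 5.

5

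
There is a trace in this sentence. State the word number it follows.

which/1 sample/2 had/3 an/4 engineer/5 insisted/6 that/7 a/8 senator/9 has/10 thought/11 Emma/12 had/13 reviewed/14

The displaced element is "which sample" (word 2).
It is linked across 2 clause boundaries (that → Ø).
It functions as the direct object of "reviewed", so the gap sits immediately after word 14 ("reviewed").
Base order: An engineer had insisted that a senator has thought Emma had reviewed which sample.

14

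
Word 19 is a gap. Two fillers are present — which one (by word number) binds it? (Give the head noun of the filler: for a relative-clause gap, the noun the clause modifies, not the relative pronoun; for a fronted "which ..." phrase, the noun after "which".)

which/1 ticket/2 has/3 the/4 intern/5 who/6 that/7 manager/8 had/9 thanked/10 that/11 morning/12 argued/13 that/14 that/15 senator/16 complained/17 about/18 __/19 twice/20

The marked gap is the object of the preposition "about" of "complained".
Its filler is the fronted wh-phrase "which ticket", at word 2.
(The other dependency links word 5 to a gap after word 10.)

2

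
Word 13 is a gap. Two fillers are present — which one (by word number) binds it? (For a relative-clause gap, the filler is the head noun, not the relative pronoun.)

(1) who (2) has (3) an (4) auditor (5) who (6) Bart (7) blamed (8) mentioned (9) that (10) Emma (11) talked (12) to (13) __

The marked gap is the object of the preposition "to" of "talked".
Its filler is the fronted wh-phrase "who", at word 1.
(The other dependency links word 4 to a gap after word 7.)

1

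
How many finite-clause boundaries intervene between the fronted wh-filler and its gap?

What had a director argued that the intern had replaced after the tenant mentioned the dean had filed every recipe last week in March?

"what" is extracted from the object of "replaced".
Boundaries crossed, outermost first: [that] — 1 in total.

1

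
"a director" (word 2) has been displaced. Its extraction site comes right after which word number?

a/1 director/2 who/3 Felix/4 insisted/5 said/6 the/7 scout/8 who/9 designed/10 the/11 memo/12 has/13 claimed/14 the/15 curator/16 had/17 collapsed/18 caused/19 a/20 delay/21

5

The displaced element is "a director" (word 2).
It is linked across 1 clause boundary (Ø).
It functions as the subject of "said", so the gap sits immediately after word 5 ("insisted").
Base order: Felix insisted that a director said the scout who designed the memo has claimed the curator had collapsed.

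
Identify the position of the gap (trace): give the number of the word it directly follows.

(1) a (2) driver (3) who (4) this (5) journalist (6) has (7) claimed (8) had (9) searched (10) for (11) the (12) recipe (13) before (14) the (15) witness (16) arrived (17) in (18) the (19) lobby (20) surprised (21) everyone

The displaced element is "a driver" (word 2).
It is linked across 1 clause boundary (Ø).
It functions as the subject of "searched", so the gap sits immediately after word 7 ("claimed").
Base order: This journalist has claimed a driver had searched for the recipe before the witness arrived in the lobby.

7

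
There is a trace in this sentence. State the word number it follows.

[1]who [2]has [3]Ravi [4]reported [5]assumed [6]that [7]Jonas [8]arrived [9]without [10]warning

The displaced element is "who" (word 1).
It is linked across 1 clause boundary (Ø).
It functions as the subject of "assumed", so the gap sits immediately after word 4 ("reported").
Base order: Ravi has reported that who assumed that Jonas arrived without warning.

4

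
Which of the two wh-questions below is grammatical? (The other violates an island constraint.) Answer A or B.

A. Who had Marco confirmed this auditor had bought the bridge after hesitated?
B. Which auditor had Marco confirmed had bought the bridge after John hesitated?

In A, the wh-phrase is extracted from inside an adjunct island (introduced by "after"), which blocks movement.
In B, the extraction path crosses only that-complement boundaries, which are transparent.
So B is grammatical.

B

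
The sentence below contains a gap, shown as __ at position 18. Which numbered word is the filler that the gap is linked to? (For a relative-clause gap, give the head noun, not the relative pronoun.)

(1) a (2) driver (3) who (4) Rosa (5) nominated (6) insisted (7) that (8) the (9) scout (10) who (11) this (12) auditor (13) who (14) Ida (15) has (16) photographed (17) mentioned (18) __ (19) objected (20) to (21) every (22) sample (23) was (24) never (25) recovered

The gap at 18 is the subject of "objected", inside a relative clause.
The relative pronoun is "who" (word 10); it is bound by the head noun immediately before it.
Its filler is the head noun "scout", at word 9.

9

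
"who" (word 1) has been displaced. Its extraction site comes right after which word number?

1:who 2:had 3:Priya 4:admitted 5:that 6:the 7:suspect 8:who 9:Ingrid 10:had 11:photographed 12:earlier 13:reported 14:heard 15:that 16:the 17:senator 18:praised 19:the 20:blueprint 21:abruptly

13

The displaced element is "who" (word 1).
It is linked across 2 clause boundaries (that → Ø).
It functions as the subject of "heard", so the gap sits immediately after word 13 ("reported").
Base order: Priya had admitted that the suspect who Ingrid had photographed earlier reported who heard that the senator praised the blueprint abruptly.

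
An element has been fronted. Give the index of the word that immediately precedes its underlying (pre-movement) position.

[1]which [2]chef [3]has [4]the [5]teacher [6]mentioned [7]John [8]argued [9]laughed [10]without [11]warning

The displaced element is "which chef" (word 2).
It is linked across 2 clause boundaries (Ø → Ø).
It functions as the subject of "laughed", so the gap sits immediately after word 8 ("argued").
Base order: The teacher has mentioned John argued that which chef laughed without warning.

8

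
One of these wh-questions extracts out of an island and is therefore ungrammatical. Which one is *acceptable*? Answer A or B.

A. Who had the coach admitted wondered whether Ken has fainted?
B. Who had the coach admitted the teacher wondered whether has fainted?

A

In B, the wh-phrase is extracted from inside a wh-island (introduced by "whether"), which blocks movement.
In A, the extraction path crosses only that-complement boundaries, which are transparent.
So A is grammatical.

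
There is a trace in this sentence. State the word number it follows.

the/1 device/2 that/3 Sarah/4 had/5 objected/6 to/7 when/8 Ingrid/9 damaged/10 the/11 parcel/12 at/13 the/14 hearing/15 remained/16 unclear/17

The displaced element is "the device" (word 2).
It functions as the object of the preposition "to" of "objected", so the gap sits immediately after word 7 ("to").
Base order: Sarah had objected to the device when Ingrid damaged the parcel at the hearing.

7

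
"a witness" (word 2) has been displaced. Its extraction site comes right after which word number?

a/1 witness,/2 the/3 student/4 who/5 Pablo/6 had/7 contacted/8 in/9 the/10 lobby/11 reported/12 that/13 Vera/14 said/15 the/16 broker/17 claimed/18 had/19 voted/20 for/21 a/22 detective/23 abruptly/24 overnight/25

18

The displaced element is "a witness" (word 2).
It is linked across 3 clause boundaries (that → Ø → Ø).
It functions as the subject of "voted", so the gap sits immediately after word 18 ("claimed").
Base order: The student who Pablo had contacted in the lobby reported that Vera said the broker claimed that a witness had voted for a detective abruptly overnight.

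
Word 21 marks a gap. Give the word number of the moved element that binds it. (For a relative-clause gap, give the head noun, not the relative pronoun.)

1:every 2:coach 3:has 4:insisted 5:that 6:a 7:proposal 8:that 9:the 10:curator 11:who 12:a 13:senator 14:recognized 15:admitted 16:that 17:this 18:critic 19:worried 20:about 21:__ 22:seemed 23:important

7

The gap at 21 is the prepositional object of "worried", inside a relative clause.
The relative pronoun is "that" (word 8); it is bound by the head noun immediately before it.
Its filler is the head noun "proposal", at word 7.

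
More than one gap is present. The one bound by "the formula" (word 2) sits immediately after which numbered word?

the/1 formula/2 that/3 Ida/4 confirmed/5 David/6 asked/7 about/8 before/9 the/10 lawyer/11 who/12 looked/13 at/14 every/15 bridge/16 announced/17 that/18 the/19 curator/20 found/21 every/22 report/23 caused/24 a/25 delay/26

8

The displaced element is "the formula" (word 2).
It is linked across 1 clause boundary (Ø).
It functions as the object of the preposition "about" of "asked", so the gap sits immediately after word 8 ("about").
Base order: Ida confirmed David asked about the formula before the lawyer who looked at every bridge announced that the curator found every report.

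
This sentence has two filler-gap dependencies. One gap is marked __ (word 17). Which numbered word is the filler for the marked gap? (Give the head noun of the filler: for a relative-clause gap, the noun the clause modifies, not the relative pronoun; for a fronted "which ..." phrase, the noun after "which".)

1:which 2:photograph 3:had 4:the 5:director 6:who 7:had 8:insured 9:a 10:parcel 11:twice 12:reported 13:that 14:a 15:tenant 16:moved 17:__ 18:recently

The marked gap is the direct object of "moved".
Its filler is the fronted wh-phrase "which photograph", at word 2.
(The other dependency links word 5 to a gap after word 6.)

2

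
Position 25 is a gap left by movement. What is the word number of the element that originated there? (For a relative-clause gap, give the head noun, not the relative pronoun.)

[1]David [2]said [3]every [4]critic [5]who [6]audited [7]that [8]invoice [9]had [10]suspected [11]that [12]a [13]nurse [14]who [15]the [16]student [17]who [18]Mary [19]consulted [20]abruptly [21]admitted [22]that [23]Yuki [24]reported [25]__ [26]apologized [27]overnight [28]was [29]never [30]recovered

The gap at 25 is the subject of "apologized", inside a relative clause.
The relative pronoun is "who" (word 14); it is bound by the head noun immediately before it.
Its filler is the head noun "nurse", at word 13.

13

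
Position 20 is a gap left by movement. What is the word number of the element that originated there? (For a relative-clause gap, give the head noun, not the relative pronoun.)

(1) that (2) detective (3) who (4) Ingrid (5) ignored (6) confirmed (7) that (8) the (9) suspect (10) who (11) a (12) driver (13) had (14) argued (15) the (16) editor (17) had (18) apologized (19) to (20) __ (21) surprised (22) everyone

The gap at 20 is the prepositional object of "apologized", inside a relative clause.
The relative pronoun is "who" (word 10); it is bound by the head noun immediately before it.
Its filler is the head noun "suspect", at word 9.

9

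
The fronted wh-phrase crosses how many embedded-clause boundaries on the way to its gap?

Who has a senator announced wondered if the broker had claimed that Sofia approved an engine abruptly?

1

"who" is extracted from the subject of "wondered".
Boundaries crossed, outermost first: [Ø] — 1 in total.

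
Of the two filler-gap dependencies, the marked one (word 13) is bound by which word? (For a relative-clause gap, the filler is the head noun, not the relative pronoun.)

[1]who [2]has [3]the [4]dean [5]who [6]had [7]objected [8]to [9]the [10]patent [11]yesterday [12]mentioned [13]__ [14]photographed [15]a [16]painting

The marked gap is the subject of "photographed".
Its filler is the fronted wh-phrase "who", at word 1.
(The other dependency links word 4 to a gap after word 5.)

1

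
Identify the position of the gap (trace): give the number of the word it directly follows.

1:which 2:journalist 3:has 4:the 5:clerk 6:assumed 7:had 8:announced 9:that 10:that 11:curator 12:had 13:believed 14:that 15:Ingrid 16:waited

6

The displaced element is "which journalist" (word 2).
It is linked across 1 clause boundary (Ø).
It functions as the subject of "announced", so the gap sits immediately after word 6 ("assumed").
Base order: The clerk has assumed that which journalist had announced that that curator had believed that Ingrid waited.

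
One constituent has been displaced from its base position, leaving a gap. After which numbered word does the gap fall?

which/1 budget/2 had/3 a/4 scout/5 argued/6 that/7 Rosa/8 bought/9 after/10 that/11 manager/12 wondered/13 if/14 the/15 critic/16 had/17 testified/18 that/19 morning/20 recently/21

The displaced element is "which budget" (word 2).
It is linked across 1 clause boundary (that).
It functions as the direct object of "bought", so the gap sits immediately after word 9 ("bought").
Base order: A scout had argued that Rosa bought which budget after that manager wondered if the critic had testified that morning recently.

9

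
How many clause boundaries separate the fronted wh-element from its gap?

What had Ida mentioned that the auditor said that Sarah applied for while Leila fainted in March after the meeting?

2

"what" is extracted from the PP object of "applied".
Boundaries crossed, outermost first: [that], [that] — 2 in total.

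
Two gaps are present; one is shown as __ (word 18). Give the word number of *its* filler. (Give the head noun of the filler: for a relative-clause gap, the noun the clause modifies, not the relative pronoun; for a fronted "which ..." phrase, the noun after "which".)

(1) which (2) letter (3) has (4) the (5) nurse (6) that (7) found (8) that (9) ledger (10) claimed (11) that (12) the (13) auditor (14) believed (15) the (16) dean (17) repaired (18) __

2

The marked gap is the direct object of "repaired".
Its filler is the fronted wh-phrase "which letter", at word 2.
(The other dependency links word 5 to a gap after word 6.)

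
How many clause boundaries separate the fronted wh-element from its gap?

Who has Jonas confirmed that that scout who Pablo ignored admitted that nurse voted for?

"who" is extracted from the PP object of "voted".
Boundaries crossed, outermost first: [that], [Ø] — 2 in total.

2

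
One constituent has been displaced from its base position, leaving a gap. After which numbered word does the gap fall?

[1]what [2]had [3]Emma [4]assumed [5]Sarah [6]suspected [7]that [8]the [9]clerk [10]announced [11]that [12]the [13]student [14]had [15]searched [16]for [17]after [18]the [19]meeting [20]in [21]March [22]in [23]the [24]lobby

The displaced element is "what" (word 1).
It is linked across 3 clause boundaries (Ø → that → that).
It functions as the object of the preposition "for" of "searched", so the gap sits immediately after word 16 ("for").
Base order: Emma had assumed Sarah suspected that the clerk announced that the student had searched for what after the meeting in March in the lobby.

16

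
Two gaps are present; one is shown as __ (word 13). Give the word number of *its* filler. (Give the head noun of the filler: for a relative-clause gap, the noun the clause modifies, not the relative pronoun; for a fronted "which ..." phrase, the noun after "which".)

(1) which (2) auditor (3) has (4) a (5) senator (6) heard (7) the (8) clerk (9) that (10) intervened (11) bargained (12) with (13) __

The marked gap is the object of the preposition "with" of "bargained".
Its filler is the fronted wh-phrase "which auditor", at word 2.
(The other dependency links word 8 to a gap after word 9.)

2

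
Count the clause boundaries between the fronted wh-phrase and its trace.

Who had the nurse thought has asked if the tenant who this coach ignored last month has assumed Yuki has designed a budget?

1

"who" is extracted from the subject of "asked".
Boundaries crossed, outermost first: [Ø] — 1 in total.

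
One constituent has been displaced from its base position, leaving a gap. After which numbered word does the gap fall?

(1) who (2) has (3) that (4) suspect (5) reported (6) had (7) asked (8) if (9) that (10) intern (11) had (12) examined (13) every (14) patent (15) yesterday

5

The displaced element is "who" (word 1).
It is linked across 1 clause boundary (Ø).
It functions as the subject of "asked", so the gap sits immediately after word 5 ("reported").
Base order: That suspect has reported who had asked if that intern had examined every patent yesterday.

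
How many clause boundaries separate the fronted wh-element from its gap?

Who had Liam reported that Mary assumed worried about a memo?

"who" is extracted from the subject of "worried".
Boundaries crossed, outermost first: [that], [Ø] — 2 in total.

2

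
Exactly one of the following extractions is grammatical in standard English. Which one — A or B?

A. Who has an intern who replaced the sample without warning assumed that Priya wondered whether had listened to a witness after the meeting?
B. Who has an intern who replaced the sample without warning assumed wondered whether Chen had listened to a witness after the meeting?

In A, the wh-phrase is extracted from inside a wh-island (introduced by "whether"), which blocks movement.
In B, the extraction path crosses only that-complement boundaries, which are transparent.
So B is grammatical.

B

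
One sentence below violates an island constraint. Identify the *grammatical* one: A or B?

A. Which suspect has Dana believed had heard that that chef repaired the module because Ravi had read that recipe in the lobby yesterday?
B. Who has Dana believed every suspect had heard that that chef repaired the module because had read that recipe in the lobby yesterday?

In B, the wh-phrase is extracted from inside an adjunct island (introduced by "because"), which blocks movement.
In A, the extraction path crosses only that-complement boundaries, which are transparent.
So A is grammatical.

A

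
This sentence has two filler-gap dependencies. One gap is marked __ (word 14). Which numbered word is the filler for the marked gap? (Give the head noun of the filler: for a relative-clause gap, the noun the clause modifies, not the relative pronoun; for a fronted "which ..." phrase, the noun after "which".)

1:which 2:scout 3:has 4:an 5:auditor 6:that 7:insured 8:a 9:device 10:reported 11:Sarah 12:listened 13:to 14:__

The marked gap is the object of the preposition "to" of "listened".
Its filler is the fronted wh-phrase "which scout", at word 2.
(The other dependency links word 5 to a gap after word 6.)

2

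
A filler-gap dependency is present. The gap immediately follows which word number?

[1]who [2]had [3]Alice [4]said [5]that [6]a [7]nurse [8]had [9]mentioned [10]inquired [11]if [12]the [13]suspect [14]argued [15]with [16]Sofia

9

The displaced element is "who" (word 1).
It is linked across 2 clause boundaries (that → Ø).
It functions as the subject of "inquired", so the gap sits immediately after word 9 ("mentioned").
Base order: Alice had said that a nurse had mentioned that who inquired if the suspect argued with Sofia.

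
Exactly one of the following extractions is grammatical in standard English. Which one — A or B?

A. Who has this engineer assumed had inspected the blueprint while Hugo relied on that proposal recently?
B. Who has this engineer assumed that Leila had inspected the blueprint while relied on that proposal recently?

In B, the wh-phrase is extracted from inside an adjunct island (introduced by "while"), which blocks movement.
In A, the extraction path crosses only that-complement boundaries, which are transparent.
So A is grammatical.

A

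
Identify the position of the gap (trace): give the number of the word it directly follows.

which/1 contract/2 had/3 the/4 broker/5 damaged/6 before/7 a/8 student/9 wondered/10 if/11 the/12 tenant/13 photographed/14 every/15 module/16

6

The displaced element is "which contract" (word 2).
It functions as the direct object of "damaged", so the gap sits immediately after word 6 ("damaged").
Base order: The broker had damaged which contract before a student wondered if the tenant photographed every module.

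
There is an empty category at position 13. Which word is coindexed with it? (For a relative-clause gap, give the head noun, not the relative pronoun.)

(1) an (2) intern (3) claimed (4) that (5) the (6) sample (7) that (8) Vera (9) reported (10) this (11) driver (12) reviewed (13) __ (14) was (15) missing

6

The gap at 13 is the object of "reviewed", inside a relative clause.
The relative pronoun is "that" (word 7); it is bound by the head noun immediately before it.
Its filler is the head noun "sample", at word 6.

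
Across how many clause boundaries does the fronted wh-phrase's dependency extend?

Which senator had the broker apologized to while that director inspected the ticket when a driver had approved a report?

"which senator" originates inside the matrix clause — no clause boundary is crossed.

0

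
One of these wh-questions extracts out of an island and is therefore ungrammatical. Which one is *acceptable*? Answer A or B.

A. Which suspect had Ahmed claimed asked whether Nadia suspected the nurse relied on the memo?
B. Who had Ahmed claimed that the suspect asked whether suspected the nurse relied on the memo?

In B, the wh-phrase is extracted from inside a wh-island (introduced by "whether"), which blocks movement.
In A, the extraction path crosses only that-complement boundaries, which are transparent.
So A is grammatical.

A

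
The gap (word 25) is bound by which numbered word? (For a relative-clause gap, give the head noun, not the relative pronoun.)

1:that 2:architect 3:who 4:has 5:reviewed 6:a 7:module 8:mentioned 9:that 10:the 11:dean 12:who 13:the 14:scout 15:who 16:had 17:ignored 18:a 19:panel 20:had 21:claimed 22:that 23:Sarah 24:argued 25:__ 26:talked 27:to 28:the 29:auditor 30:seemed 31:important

11

The gap at 25 is the subject of "talked", inside a relative clause.
The relative pronoun is "who" (word 12); it is bound by the head noun immediately before it.
Its filler is the head noun "dean", at word 11.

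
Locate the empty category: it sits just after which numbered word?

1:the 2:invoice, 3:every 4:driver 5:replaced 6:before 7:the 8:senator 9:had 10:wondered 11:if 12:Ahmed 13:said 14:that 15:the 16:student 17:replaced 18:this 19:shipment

The displaced element is "the invoice" (word 2).
It functions as the direct object of "replaced", so the gap sits immediately after word 5 ("replaced").
Base order: Every driver replaced the invoice before the senator had wondered if Ahmed said that the student replaced this shipment.

5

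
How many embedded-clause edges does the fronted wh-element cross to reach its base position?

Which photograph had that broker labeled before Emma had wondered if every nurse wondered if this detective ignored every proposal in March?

"which photograph" originates inside the matrix clause — no clause boundary is crossed.

0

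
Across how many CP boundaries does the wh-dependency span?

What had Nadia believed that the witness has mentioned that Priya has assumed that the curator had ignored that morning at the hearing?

"what" is extracted from the object of "ignored".
Boundaries crossed, outermost first: [that], [that], [that] — 3 in total.

3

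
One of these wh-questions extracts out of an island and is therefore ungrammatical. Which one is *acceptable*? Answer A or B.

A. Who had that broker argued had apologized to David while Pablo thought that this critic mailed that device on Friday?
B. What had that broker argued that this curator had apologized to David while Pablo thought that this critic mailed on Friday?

A

In B, the wh-phrase is extracted from inside an adjunct island (introduced by "while"), which blocks movement.
In A, the extraction path crosses only that-complement boundaries, which are transparent.
So A is grammatical.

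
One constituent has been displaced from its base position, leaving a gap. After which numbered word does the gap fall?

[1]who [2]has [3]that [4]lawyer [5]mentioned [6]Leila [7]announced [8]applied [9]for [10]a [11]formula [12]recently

7

The displaced element is "who" (word 1).
It is linked across 2 clause boundaries (Ø → Ø).
It functions as the subject of "applied", so the gap sits immediately after word 7 ("announced").
Base order: That lawyer has mentioned Leila announced who applied for a formula recently.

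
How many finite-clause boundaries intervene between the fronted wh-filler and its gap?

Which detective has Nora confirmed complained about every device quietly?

1

"which detective" is extracted from the subject of "complained".
Boundaries crossed, outermost first: [Ø] — 1 in total.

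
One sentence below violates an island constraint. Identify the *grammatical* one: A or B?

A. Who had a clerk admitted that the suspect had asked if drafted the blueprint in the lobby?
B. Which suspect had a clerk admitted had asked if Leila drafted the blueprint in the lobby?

B

In A, the wh-phrase is extracted from inside a wh-island (introduced by "if"), which blocks movement.
In B, the extraction path crosses only that-complement boundaries, which are transparent.
So B is grammatical.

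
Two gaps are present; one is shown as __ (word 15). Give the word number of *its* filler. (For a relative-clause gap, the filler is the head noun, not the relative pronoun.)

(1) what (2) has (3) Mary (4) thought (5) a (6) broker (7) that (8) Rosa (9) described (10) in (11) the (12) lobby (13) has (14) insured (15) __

1

The marked gap is the direct object of "insured".
Its filler is the fronted wh-phrase "what", at word 1.
(The other dependency links word 6 to a gap after word 9.)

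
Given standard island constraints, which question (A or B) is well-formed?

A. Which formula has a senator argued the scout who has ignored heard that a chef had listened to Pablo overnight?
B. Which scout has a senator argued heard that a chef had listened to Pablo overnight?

In A, the wh-phrase is extracted from inside a complex-NP island (relative clause) (introduced by "who"), which blocks movement.
In B, the extraction path crosses only that-complement boundaries, which are transparent.
So B is grammatical.

B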